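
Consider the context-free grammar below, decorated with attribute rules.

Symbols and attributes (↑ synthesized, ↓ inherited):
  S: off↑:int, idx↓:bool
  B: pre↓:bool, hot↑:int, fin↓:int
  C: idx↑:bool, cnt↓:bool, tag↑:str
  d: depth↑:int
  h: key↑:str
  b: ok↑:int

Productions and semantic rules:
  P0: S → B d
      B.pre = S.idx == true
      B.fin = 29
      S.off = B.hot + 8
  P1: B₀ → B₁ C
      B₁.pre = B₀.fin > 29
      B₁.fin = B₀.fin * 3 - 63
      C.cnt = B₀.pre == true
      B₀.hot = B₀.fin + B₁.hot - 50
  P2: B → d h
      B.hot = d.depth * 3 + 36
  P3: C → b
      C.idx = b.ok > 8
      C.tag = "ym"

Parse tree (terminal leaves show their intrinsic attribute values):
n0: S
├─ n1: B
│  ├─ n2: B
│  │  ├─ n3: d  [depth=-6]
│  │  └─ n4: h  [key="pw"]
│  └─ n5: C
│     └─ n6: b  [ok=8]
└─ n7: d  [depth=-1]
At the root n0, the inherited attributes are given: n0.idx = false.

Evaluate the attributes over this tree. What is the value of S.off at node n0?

1. n0.idx = false  [given at root]
2. n1.pre = false  [S.idx == true]
3. n1.fin = 29  [29]
4. n2.pre = false  [B₀.fin > 29]
5. n2.fin = 24  [B₀.fin * 3 - 63]
6. n3.depth = -6  [terminal]
7. n4.key = "pw"  [terminal]
8. n2.hot = 18  [d.depth * 3 + 36]
9. n5.cnt = false  [B₀.pre == true]
10. n6.ok = 8  [terminal]
11. n5.idx = false  [b.ok > 8]
12. n5.tag = "ym"  ["ym"]
13. n1.hot = -3  [B₀.fin + B₁.hot - 50]
14. n7.depth = -1  [terminal]
15. n0.off = 5  [B.hot + 8]

5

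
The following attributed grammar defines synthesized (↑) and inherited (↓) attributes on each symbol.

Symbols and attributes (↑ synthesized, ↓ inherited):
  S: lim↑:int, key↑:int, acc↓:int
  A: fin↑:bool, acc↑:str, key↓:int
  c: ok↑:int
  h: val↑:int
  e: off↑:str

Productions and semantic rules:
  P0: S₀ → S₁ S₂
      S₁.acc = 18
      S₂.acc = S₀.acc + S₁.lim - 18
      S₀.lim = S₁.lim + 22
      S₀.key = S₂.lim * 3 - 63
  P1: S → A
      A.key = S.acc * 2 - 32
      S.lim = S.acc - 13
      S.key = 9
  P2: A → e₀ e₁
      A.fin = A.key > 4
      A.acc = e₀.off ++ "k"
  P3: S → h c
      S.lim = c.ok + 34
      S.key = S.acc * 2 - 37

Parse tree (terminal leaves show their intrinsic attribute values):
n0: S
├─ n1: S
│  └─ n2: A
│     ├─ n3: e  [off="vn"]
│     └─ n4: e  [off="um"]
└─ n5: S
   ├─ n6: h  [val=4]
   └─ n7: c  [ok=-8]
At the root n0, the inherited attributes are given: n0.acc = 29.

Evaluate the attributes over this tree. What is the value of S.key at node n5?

1. n0.acc = 29  [given at root]
2. n1.acc = 18  [18]
3. n2.key = 4  [S.acc * 2 - 32]
4. n3.off = "vn"  [terminal]
5. n4.off = "um"  [terminal]
6. n2.fin = false  [A.key > 4]
7. n2.acc = "vnk"  [e₀.off ++ "k"]
8. n1.lim = 5  [S.acc - 13]
9. n1.key = 9  [9]
10. n5.acc = 16  [S₀.acc + S₁.lim - 18]
11. n6.val = 4  [terminal]
12. n7.ok = -8  [terminal]
13. n5.lim = 26  [c.ok + 34]
14. n5.key = -5  [S.acc * 2 - 37]
15. n0.lim = 27  [S₁.lim + 22]
16. n0.key = 15  [S₂.lim * 3 - 63]

-5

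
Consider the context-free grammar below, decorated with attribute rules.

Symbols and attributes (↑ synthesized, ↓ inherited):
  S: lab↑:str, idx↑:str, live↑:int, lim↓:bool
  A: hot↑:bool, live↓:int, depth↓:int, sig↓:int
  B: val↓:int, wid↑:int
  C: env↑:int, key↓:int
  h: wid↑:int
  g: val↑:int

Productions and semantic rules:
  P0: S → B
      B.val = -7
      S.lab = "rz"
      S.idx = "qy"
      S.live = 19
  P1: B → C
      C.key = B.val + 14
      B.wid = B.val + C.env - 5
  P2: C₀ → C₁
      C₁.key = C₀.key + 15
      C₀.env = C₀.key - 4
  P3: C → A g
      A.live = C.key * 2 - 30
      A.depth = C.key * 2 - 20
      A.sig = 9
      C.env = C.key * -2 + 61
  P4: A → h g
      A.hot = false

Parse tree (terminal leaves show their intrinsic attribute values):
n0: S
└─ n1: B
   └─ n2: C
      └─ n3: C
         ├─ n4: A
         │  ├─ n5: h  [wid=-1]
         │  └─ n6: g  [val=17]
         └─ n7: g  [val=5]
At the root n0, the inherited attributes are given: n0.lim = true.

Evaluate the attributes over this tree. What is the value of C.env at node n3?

17

1. n0.lim = true  [given at root]
2. n1.val = -7  [-7]
3. n2.key = 7  [B.val + 14]
4. n3.key = 22  [C₀.key + 15]
5. n4.live = 14  [C.key * 2 - 30]
6. n4.depth = 24  [C.key * 2 - 20]
7. n4.sig = 9  [9]
8. n5.wid = -1  [terminal]
9. n6.val = 17  [terminal]
10. n4.hot = false  [false]
11. n7.val = 5  [terminal]
12. n3.env = 17  [C.key * -2 + 61]
13. n2.env = 3  [C₀.key - 4]
14. n1.wid = -9  [B.val + C.env - 5]
15. n0.lab = "rz"  ["rz"]
16. n0.idx = "qy"  ["qy"]
17. n0.live = 19  [19]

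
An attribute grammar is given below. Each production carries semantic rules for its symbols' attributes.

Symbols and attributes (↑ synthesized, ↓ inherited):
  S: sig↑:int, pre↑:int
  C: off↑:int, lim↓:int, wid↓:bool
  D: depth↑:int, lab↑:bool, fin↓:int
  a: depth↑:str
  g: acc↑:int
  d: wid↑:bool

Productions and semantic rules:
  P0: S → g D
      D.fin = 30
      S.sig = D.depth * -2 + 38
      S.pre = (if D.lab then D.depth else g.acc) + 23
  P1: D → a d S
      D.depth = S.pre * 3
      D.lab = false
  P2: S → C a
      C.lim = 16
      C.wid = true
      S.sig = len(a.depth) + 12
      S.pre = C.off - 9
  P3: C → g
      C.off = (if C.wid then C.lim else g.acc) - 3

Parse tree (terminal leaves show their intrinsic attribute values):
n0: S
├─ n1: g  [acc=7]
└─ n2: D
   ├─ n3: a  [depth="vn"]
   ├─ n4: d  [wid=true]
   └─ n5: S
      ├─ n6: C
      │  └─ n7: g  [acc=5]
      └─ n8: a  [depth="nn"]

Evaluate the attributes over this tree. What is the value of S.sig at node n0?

14

1. n1.acc = 7  [terminal]
2. n2.fin = 30  [30]
3. n3.depth = "vn"  [terminal]
4. n4.wid = true  [terminal]
5. n6.lim = 16  [16]
6. n6.wid = true  [true]
7. n7.acc = 5  [terminal]
8. n6.off = 13  [(if C.wid then C.lim else g.acc) - 3]
9. n8.depth = "nn"  [terminal]
10. n5.sig = 14  [len(a.depth) + 12]
11. n5.pre = 4  [C.off - 9]
12. n2.depth = 12  [S.pre * 3]
13. n2.lab = false  [false]
14. n0.sig = 14  [D.depth * -2 + 38]
15. n0.pre = 30  [(if D.lab then D.depth else g.acc) + 23]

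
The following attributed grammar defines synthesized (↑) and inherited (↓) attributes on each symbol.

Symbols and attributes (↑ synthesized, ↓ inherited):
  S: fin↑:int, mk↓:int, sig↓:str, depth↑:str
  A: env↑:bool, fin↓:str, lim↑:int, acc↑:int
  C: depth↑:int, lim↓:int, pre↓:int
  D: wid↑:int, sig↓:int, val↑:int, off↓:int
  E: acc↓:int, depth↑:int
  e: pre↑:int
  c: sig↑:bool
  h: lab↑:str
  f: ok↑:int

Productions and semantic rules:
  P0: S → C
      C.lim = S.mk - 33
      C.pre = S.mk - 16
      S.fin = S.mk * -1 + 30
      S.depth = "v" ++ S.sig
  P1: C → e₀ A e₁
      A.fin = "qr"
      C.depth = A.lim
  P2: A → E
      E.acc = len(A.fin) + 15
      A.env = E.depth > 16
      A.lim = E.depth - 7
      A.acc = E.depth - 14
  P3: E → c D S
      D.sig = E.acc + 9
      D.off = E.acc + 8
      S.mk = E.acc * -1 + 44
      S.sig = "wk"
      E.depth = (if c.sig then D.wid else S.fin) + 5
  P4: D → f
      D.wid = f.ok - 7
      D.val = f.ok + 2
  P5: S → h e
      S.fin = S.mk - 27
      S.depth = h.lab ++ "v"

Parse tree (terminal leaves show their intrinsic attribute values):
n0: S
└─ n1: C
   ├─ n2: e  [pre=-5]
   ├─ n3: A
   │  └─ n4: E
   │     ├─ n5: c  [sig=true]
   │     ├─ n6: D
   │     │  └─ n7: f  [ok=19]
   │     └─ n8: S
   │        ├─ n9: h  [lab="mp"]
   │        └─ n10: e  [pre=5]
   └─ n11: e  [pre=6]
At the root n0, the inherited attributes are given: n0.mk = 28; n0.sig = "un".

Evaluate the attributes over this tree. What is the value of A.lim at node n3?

10

1. n0.mk = 28  [given at root]
2. n0.sig = "un"  [given at root]
3. n1.lim = -5  [S.mk - 33]
4. n1.pre = 12  [S.mk - 16]
5. n2.pre = -5  [terminal]
6. n3.fin = "qr"  ["qr"]
7. n4.acc = 17  [len(A.fin) + 15]
8. n5.sig = true  [terminal]
9. n6.sig = 26  [E.acc + 9]
10. n6.off = 25  [E.acc + 8]
11. n7.ok = 19  [terminal]
12. n6.wid = 12  [f.ok - 7]
13. n6.val = 21  [f.ok + 2]
14. n8.mk = 27  [E.acc * -1 + 44]
15. n8.sig = "wk"  ["wk"]
16. n9.lab = "mp"  [terminal]
17. n10.pre = 5  [terminal]
18. n8.fin = 0  [S.mk - 27]
19. n8.depth = "mpv"  [h.lab ++ "v"]
20. n4.depth = 17  [(if c.sig then D.wid else S.fin) + 5]
21. n3.env = true  [E.depth > 16]
22. n3.lim = 10  [E.depth - 7]
23. n3.acc = 3  [E.depth - 14]
24. n11.pre = 6  [terminal]
25. n1.depth = 10  [A.lim]
26. n0.fin = 2  [S.mk * -1 + 30]
27. n0.depth = "vun"  ["v" ++ S.sig]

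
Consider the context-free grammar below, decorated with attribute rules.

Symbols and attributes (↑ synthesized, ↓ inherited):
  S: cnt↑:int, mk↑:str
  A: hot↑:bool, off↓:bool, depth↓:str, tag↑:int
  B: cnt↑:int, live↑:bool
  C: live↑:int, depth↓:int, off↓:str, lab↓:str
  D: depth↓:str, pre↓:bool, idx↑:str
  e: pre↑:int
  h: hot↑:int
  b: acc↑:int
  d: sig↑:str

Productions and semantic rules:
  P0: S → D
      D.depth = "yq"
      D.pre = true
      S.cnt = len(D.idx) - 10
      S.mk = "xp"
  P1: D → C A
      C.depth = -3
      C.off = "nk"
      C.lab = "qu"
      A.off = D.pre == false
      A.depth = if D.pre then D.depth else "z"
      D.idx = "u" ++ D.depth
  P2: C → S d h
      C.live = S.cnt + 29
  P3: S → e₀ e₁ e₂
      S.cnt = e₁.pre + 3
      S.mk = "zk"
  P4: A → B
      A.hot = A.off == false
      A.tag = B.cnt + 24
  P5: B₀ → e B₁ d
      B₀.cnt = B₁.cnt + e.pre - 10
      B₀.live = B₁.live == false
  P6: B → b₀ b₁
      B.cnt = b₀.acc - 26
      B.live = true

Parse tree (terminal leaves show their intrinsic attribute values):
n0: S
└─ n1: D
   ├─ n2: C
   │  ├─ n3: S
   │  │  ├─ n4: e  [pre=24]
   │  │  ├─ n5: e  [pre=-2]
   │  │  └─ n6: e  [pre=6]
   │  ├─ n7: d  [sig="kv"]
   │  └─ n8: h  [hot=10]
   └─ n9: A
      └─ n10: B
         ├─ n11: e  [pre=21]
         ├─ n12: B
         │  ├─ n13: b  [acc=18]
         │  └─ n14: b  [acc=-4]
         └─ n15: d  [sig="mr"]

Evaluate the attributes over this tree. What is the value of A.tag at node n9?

1. n1.depth = "yq"  ["yq"]
2. n1.pre = true  [true]
3. n2.depth = -3  [-3]
4. n2.off = "nk"  ["nk"]
5. n2.lab = "qu"  ["qu"]
6. n4.pre = 24  [terminal]
7. n5.pre = -2  [terminal]
8. n6.pre = 6  [terminal]
9. n3.cnt = 1  [e₁.pre + 3]
10. n3.mk = "zk"  ["zk"]
11. n7.sig = "kv"  [terminal]
12. n8.hot = 10  [terminal]
13. n2.live = 30  [S.cnt + 29]
14. n9.off = false  [D.pre == false]
15. n9.depth = "yq"  [if D.pre then D.depth else "z"]
16. n11.pre = 21  [terminal]
17. n13.acc = 18  [terminal]
18. n14.acc = -4  [terminal]
19. n12.cnt = -8  [b₀.acc - 26]
20. n12.live = true  [true]
21. n15.sig = "mr"  [terminal]
22. n10.cnt = 3  [B₁.cnt + e.pre - 10]
23. n10.live = false  [B₁.live == false]
24. n9.hot = true  [A.off == false]
25. n9.tag = 27  [B.cnt + 24]
26. n1.idx = "uyq"  ["u" ++ D.depth]
27. n0.cnt = -7  [len(D.idx) - 10]
28. n0.mk = "xp"  ["xp"]

27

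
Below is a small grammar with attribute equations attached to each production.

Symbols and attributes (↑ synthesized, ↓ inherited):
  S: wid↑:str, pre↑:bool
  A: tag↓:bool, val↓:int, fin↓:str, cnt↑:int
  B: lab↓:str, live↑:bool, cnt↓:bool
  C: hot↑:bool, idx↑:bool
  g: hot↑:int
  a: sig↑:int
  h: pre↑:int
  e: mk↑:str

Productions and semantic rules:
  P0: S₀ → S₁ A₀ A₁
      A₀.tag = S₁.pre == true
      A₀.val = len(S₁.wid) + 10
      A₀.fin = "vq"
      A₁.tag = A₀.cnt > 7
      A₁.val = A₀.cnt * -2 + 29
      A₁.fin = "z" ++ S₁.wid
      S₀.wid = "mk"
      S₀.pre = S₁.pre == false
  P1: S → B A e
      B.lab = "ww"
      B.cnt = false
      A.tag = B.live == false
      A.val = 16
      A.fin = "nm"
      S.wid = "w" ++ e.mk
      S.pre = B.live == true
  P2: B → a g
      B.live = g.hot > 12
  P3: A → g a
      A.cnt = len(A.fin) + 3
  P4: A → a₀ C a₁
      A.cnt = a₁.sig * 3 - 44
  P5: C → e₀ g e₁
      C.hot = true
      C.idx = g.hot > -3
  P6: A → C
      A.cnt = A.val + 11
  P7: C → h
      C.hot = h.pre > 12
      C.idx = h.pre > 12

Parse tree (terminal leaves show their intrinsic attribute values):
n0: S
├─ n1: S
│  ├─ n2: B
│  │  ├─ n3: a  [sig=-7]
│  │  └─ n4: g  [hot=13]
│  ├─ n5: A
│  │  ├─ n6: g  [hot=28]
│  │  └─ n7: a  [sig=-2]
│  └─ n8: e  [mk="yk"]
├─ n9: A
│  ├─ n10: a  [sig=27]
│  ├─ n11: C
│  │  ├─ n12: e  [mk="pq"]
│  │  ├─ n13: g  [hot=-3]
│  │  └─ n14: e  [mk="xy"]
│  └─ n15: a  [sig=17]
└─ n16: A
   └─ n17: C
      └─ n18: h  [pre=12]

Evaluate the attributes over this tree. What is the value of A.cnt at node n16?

26

1. n2.lab = "ww"  ["ww"]
2. n2.cnt = false  [false]
3. n3.sig = -7  [terminal]
4. n4.hot = 13  [terminal]
5. n2.live = true  [g.hot > 12]
6. n5.tag = false  [B.live == false]
7. n5.val = 16  [16]
8. n5.fin = "nm"  ["nm"]
9. n6.hot = 28  [terminal]
10. n7.sig = -2  [terminal]
11. n5.cnt = 5  [len(A.fin) + 3]
12. n8.mk = "yk"  [terminal]
13. n1.wid = "wyk"  ["w" ++ e.mk]
14. n1.pre = true  [B.live == true]
15. n9.tag = true  [S₁.pre == true]
16. n9.val = 13  [len(S₁.wid) + 10]
17. n9.fin = "vq"  ["vq"]
18. n10.sig = 27  [terminal]
19. n12.mk = "pq"  [terminal]
20. n13.hot = -3  [terminal]
21. n14.mk = "xy"  [terminal]
22. n11.hot = true  [true]
23. n11.idx = false  [g.hot > -3]
24. n15.sig = 17  [terminal]
25. n9.cnt = 7  [a₁.sig * 3 - 44]
26. n16.tag = false  [A₀.cnt > 7]
27. n16.val = 15  [A₀.cnt * -2 + 29]
28. n16.fin = "zwyk"  ["z" ++ S₁.wid]
29. n18.pre = 12  [terminal]
30. n17.hot = false  [h.pre > 12]
31. n17.idx = false  [h.pre > 12]
32. n16.cnt = 26  [A.val + 11]
33. n0.wid = "mk"  ["mk"]
34. n0.pre = false  [S₁.pre == false]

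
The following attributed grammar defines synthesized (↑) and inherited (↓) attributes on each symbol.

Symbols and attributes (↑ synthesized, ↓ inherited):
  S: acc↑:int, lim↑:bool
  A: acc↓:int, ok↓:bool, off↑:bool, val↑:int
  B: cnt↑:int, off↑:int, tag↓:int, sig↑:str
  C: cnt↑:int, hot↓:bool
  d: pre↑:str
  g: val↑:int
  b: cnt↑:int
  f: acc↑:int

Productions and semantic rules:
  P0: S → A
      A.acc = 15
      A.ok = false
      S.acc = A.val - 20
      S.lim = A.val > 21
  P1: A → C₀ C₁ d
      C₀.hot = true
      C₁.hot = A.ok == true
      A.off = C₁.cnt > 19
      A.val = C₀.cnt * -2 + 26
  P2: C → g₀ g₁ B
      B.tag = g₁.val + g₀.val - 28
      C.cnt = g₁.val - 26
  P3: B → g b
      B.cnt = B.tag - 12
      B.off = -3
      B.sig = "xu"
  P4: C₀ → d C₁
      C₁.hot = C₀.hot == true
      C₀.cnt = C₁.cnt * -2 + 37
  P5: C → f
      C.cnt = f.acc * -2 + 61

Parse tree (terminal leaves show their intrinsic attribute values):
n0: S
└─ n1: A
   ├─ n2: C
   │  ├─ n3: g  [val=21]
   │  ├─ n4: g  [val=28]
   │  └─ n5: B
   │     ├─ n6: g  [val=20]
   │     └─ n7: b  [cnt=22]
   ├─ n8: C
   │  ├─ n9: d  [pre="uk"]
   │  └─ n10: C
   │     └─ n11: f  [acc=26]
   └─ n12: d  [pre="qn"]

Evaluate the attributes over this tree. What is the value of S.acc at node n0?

1. n1.acc = 15  [15]
2. n1.ok = false  [false]
3. n2.hot = true  [true]
4. n3.val = 21  [terminal]
5. n4.val = 28  [terminal]
6. n5.tag = 21  [g₁.val + g₀.val - 28]
7. n6.val = 20  [terminal]
8. n7.cnt = 22  [terminal]
9. n5.cnt = 9  [B.tag - 12]
10. n5.off = -3  [-3]
11. n5.sig = "xu"  ["xu"]
12. n2.cnt = 2  [g₁.val - 26]
13. n8.hot = false  [A.ok == true]
14. n9.pre = "uk"  [terminal]
15. n10.hot = false  [C₀.hot == true]
16. n11.acc = 26  [terminal]
17. n10.cnt = 9  [f.acc * -2 + 61]
18. n8.cnt = 19  [C₁.cnt * -2 + 37]
19. n12.pre = "qn"  [terminal]
20. n1.off = false  [C₁.cnt > 19]
21. n1.val = 22  [C₀.cnt * -2 + 26]
22. n0.acc = 2  [A.val - 20]
23. n0.lim = true  [A.val > 21]

2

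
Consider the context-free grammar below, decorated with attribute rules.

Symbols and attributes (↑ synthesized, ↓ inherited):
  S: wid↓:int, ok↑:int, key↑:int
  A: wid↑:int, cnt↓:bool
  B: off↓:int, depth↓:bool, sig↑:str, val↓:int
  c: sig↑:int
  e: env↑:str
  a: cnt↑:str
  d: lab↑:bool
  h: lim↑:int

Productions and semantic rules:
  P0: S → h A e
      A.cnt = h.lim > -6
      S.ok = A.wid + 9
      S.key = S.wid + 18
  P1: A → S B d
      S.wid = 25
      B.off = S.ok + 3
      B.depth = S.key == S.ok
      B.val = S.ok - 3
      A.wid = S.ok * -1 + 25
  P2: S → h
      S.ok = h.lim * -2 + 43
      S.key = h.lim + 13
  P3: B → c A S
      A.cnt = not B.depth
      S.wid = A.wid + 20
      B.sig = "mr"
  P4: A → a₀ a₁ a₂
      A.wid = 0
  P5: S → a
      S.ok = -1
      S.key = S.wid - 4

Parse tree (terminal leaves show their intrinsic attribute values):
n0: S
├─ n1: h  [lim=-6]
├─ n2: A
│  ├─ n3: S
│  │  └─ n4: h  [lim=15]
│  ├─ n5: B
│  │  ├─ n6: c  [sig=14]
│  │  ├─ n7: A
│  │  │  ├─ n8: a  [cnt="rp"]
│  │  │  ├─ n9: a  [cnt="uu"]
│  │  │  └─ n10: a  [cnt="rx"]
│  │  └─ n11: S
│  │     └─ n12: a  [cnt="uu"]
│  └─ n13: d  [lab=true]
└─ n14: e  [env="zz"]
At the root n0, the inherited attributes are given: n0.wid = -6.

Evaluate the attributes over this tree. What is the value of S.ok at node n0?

21

1. n0.wid = -6  [given at root]
2. n1.lim = -6  [terminal]
3. n2.cnt = false  [h.lim > -6]
4. n3.wid = 25  [25]
5. n4.lim = 15  [terminal]
6. n3.ok = 13  [h.lim * -2 + 43]
7. n3.key = 28  [h.lim + 13]
8. n5.off = 16  [S.ok + 3]
9. n5.depth = false  [S.key == S.ok]
10. n5.val = 10  [S.ok - 3]
11. n6.sig = 14  [terminal]
12. n7.cnt = true  [not B.depth]
13. n8.cnt = "rp"  [terminal]
14. n9.cnt = "uu"  [terminal]
15. n10.cnt = "rx"  [terminal]
16. n7.wid = 0  [0]
17. n11.wid = 20  [A.wid + 20]
18. n12.cnt = "uu"  [terminal]
19. n11.ok = -1  [-1]
20. n11.key = 16  [S.wid - 4]
21. n5.sig = "mr"  ["mr"]
22. n13.lab = true  [terminal]
23. n2.wid = 12  [S.ok * -1 + 25]
24. n14.env = "zz"  [terminal]
25. n0.ok = 21  [A.wid + 9]
26. n0.key = 12  [S.wid + 18]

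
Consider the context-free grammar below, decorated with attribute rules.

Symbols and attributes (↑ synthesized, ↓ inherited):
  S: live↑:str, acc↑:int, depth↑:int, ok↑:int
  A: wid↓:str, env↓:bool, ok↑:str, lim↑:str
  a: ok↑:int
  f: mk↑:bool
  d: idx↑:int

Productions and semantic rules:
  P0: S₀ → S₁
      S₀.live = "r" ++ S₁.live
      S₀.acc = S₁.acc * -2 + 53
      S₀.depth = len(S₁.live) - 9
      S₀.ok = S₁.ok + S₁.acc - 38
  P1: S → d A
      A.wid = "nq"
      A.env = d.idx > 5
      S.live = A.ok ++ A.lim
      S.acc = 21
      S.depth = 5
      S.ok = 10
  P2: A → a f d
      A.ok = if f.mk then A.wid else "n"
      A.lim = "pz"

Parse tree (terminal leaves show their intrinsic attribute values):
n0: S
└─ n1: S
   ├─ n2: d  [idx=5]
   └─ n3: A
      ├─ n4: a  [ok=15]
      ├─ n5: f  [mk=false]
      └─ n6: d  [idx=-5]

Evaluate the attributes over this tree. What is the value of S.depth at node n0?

1. n2.idx = 5  [terminal]
2. n3.wid = "nq"  ["nq"]
3. n3.env = false  [d.idx > 5]
4. n4.ok = 15  [terminal]
5. n5.mk = false  [terminal]
6. n6.idx = -5  [terminal]
7. n3.ok = "n"  [if f.mk then A.wid else "n"]
8. n3.lim = "pz"  ["pz"]
9. n1.live = "npz"  [A.ok ++ A.lim]
10. n1.acc = 21  [21]
11. n1.depth = 5  [5]
12. n1.ok = 10  [10]
13. n0.live = "rnpz"  ["r" ++ S₁.live]
14. n0.acc = 11  [S₁.acc * -2 + 53]
15. n0.depth = -6  [len(S₁.live) - 9]
16. n0.ok = -7  [S₁.ok + S₁.acc - 38]

-6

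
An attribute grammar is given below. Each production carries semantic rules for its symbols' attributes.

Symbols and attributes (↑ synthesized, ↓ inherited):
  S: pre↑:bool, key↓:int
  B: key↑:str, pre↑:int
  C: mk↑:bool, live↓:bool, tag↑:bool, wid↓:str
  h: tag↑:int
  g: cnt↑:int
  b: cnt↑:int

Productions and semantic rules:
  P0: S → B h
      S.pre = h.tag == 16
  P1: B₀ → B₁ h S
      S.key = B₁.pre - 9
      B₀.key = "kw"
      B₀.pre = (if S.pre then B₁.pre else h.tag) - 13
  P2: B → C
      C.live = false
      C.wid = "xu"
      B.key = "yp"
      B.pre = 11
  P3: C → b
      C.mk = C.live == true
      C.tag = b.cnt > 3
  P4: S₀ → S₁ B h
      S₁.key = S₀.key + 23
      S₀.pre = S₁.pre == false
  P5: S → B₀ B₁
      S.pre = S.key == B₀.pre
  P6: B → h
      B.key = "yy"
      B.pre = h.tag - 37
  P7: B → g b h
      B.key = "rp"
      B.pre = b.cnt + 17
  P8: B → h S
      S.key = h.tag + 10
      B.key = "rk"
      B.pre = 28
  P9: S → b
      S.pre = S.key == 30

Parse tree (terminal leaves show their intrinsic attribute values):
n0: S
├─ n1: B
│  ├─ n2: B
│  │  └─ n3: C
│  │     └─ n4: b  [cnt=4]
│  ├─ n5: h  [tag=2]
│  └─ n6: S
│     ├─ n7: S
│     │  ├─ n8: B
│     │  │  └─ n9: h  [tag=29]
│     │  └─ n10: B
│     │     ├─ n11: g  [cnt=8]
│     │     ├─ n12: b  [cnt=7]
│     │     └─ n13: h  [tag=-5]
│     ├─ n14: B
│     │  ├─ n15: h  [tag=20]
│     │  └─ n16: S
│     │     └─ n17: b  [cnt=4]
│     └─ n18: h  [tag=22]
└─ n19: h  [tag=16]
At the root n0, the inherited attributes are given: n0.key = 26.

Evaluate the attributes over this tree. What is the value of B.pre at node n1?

1. n0.key = 26  [given at root]
2. n3.live = false  [false]
3. n3.wid = "xu"  ["xu"]
4. n4.cnt = 4  [terminal]
5. n3.mk = false  [C.live == true]
6. n3.tag = true  [b.cnt > 3]
7. n2.key = "yp"  ["yp"]
8. n2.pre = 11  [11]
9. n5.tag = 2  [terminal]
10. n6.key = 2  [B₁.pre - 9]
11. n7.key = 25  [S₀.key + 23]
12. n9.tag = 29  [terminal]
13. n8.key = "yy"  ["yy"]
14. n8.pre = -8  [h.tag - 37]
15. n11.cnt = 8  [terminal]
16. n12.cnt = 7  [terminal]
17. n13.tag = -5  [terminal]
18. n10.key = "rp"  ["rp"]
19. n10.pre = 24  [b.cnt + 17]
20. n7.pre = false  [S.key == B₀.pre]
21. n15.tag = 20  [terminal]
22. n16.key = 30  [h.tag + 10]
23. n17.cnt = 4  [terminal]
24. n16.pre = true  [S.key == 30]
25. n14.key = "rk"  ["rk"]
26. n14.pre = 28  [28]
27. n18.tag = 22  [terminal]
28. n6.pre = true  [S₁.pre == false]
29. n1.key = "kw"  ["kw"]
30. n1.pre = -2  [(if S.pre then B₁.pre else h.tag) - 13]
31. n19.tag = 16  [terminal]
32. n0.pre = true  [h.tag == 16]

-2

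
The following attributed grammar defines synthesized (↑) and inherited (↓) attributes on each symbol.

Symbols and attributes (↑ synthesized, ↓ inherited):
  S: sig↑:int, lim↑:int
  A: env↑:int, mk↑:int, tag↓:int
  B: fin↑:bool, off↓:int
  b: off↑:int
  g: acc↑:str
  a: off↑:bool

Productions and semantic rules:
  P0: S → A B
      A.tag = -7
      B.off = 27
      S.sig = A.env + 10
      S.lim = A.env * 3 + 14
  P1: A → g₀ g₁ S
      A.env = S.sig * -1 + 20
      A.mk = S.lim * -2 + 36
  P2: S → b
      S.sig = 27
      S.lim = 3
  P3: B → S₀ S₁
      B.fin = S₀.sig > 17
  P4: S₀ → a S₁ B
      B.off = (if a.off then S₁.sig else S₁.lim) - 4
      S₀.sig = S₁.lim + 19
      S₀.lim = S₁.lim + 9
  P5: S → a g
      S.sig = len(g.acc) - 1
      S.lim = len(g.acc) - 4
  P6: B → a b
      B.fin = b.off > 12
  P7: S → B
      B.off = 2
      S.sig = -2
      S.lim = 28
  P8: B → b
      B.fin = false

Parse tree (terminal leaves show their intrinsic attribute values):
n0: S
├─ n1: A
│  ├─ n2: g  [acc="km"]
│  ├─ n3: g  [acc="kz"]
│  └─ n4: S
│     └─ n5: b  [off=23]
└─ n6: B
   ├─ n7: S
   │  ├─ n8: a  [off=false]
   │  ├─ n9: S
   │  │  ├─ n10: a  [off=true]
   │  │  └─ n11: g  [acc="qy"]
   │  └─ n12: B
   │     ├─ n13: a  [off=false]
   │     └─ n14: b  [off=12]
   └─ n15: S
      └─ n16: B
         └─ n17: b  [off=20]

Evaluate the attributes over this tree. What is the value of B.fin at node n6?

1. n1.tag = -7  [-7]
2. n2.acc = "km"  [terminal]
3. n3.acc = "kz"  [terminal]
4. n5.off = 23  [terminal]
5. n4.sig = 27  [27]
6. n4.lim = 3  [3]
7. n1.env = -7  [S.sig * -1 + 20]
8. n1.mk = 30  [S.lim * -2 + 36]
9. n6.off = 27  [27]
10. n8.off = false  [terminal]
11. n10.off = true  [terminal]
12. n11.acc = "qy"  [terminal]
13. n9.sig = 1  [len(g.acc) - 1]
14. n9.lim = -2  [len(g.acc) - 4]
15. n12.off = -6  [(if a.off then S₁.sig else S₁.lim) - 4]
16. n13.off = false  [terminal]
17. n14.off = 12  [terminal]
18. n12.fin = false  [b.off > 12]
19. n7.sig = 17  [S₁.lim + 19]
20. n7.lim = 7  [S₁.lim + 9]
21. n16.off = 2  [2]
22. n17.off = 20  [terminal]
23. n16.fin = false  [false]
24. n15.sig = -2  [-2]
25. n15.lim = 28  [28]
26. n6.fin = false  [S₀.sig > 17]
27. n0.sig = 3  [A.env + 10]
28. n0.lim = -7  [A.env * 3 + 14]

false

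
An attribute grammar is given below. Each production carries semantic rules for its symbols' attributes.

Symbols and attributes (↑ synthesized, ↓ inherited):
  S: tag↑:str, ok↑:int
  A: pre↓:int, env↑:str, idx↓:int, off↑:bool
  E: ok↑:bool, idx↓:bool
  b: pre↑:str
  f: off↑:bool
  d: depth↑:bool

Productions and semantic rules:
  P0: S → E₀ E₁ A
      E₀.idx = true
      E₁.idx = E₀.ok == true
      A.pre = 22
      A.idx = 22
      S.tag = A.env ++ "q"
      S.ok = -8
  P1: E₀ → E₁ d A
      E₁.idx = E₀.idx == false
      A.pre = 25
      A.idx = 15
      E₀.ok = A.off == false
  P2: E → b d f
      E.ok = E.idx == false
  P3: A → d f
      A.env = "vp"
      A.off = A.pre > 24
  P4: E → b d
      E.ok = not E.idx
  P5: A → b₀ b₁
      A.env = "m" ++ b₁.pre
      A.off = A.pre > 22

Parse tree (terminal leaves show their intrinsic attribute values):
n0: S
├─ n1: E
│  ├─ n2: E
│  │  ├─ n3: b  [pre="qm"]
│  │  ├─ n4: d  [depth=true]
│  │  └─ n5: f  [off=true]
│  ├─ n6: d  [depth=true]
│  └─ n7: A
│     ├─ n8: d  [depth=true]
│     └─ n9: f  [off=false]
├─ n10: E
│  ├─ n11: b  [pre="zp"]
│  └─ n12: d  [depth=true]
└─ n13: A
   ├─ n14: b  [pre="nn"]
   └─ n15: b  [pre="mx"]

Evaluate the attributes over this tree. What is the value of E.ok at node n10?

true

1. n1.idx = true  [true]
2. n2.idx = false  [E₀.idx == false]
3. n3.pre = "qm"  [terminal]
4. n4.depth = true  [terminal]
5. n5.off = true  [terminal]
6. n2.ok = true  [E.idx == false]
7. n6.depth = true  [terminal]
8. n7.pre = 25  [25]
9. n7.idx = 15  [15]
10. n8.depth = true  [terminal]
11. n9.off = false  [terminal]
12. n7.env = "vp"  ["vp"]
13. n7.off = true  [A.pre > 24]
14. n1.ok = false  [A.off == false]
15. n10.idx = false  [E₀.ok == true]
16. n11.pre = "zp"  [terminal]
17. n12.depth = true  [terminal]
18. n10.ok = true  [not E.idx]
19. n13.pre = 22  [22]
20. n13.idx = 22  [22]
21. n14.pre = "nn"  [terminal]
22. n15.pre = "mx"  [terminal]
23. n13.env = "mmx"  ["m" ++ b₁.pre]
24. n13.off = false  [A.pre > 22]
25. n0.tag = "mmxq"  [A.env ++ "q"]
26. n0.ok = -8  [-8]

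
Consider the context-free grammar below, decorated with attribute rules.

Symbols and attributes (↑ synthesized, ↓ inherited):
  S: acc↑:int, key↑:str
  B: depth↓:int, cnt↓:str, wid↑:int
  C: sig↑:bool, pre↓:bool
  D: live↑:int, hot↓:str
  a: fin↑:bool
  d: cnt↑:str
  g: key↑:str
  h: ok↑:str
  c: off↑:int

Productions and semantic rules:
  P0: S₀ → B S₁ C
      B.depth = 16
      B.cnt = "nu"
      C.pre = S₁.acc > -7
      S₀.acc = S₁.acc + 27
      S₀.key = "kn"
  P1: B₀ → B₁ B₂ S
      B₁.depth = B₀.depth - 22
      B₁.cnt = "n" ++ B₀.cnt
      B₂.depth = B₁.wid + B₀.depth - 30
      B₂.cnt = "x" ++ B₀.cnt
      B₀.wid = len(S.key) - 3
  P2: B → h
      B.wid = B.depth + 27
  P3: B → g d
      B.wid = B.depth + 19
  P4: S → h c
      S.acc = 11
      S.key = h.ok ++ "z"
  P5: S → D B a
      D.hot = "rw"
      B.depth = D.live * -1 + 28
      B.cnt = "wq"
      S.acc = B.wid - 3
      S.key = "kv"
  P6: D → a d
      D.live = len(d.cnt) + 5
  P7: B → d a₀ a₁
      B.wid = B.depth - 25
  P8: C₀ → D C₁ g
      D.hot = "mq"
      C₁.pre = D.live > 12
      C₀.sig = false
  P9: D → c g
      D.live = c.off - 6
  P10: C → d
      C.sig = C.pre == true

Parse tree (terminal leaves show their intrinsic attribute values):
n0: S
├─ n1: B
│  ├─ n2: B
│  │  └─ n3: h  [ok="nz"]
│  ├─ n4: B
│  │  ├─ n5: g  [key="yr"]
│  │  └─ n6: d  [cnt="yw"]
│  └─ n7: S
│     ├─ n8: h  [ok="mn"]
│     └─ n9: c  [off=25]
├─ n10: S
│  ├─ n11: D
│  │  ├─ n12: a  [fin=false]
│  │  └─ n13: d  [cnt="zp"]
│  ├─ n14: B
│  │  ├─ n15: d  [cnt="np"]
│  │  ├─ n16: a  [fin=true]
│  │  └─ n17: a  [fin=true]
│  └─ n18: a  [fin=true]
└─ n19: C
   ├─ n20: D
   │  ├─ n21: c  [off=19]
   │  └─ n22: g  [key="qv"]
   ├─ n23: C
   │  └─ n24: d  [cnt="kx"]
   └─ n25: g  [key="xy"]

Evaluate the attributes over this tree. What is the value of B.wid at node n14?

-4

1. n1.depth = 16  [16]
2. n1.cnt = "nu"  ["nu"]
3. n2.depth = -6  [B₀.depth - 22]
4. n2.cnt = "nnu"  ["n" ++ B₀.cnt]
5. n3.ok = "nz"  [terminal]
6. n2.wid = 21  [B.depth + 27]
7. n4.depth = 7  [B₁.wid + B₀.depth - 30]
8. n4.cnt = "xnu"  ["x" ++ B₀.cnt]
9. n5.key = "yr"  [terminal]
10. n6.cnt = "yw"  [terminal]
11. n4.wid = 26  [B.depth + 19]
12. n8.ok = "mn"  [terminal]
13. n9.off = 25  [terminal]
14. n7.acc = 11  [11]
15. n7.key = "mnz"  [h.ok ++ "z"]
16. n1.wid = 0  [len(S.key) - 3]
17. n11.hot = "rw"  ["rw"]
18. n12.fin = false  [terminal]
19. n13.cnt = "zp"  [terminal]
20. n11.live = 7  [len(d.cnt) + 5]
21. n14.depth = 21  [D.live * -1 + 28]
22. n14.cnt = "wq"  ["wq"]
23. n15.cnt = "np"  [terminal]
24. n16.fin = true  [terminal]
25. n17.fin = true  [terminal]
26. n14.wid = -4  [B.depth - 25]
27. n18.fin = true  [terminal]
28. n10.acc = -7  [B.wid - 3]
29. n10.key = "kv"  ["kv"]
30. n19.pre = false  [S₁.acc > -7]
31. n20.hot = "mq"  ["mq"]
32. n21.off = 19  [terminal]
33. n22.key = "qv"  [terminal]
34. n20.live = 13  [c.off - 6]
35. n23.pre = true  [D.live > 12]
36. n24.cnt = "kx"  [terminal]
37. n23.sig = true  [C.pre == true]
38. n25.key = "xy"  [terminal]
39. n19.sig = false  [false]
40. n0.acc = 20  [S₁.acc + 27]
41. n0.key = "kn"  ["kn"]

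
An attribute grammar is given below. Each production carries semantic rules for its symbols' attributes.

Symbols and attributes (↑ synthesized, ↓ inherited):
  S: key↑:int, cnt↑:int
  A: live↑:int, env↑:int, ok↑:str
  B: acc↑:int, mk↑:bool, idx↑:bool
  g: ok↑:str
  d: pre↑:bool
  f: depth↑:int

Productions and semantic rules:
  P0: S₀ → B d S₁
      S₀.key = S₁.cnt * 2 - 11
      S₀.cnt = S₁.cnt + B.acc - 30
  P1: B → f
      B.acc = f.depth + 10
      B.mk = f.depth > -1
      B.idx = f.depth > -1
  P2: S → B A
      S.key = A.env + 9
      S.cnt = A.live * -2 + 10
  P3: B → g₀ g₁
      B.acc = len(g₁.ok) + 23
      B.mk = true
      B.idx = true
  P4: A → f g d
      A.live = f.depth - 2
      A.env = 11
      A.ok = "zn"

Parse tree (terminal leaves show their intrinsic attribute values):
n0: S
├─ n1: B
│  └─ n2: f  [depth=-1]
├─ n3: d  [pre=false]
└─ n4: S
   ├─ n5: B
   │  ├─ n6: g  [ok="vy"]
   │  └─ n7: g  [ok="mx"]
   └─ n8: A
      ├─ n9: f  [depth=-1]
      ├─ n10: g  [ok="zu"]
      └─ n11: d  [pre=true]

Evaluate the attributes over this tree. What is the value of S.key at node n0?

1. n2.depth = -1  [terminal]
2. n1.acc = 9  [f.depth + 10]
3. n1.mk = false  [f.depth > -1]
4. n1.idx = false  [f.depth > -1]
5. n3.pre = false  [terminal]
6. n6.ok = "vy"  [terminal]
7. n7.ok = "mx"  [terminal]
8. n5.acc = 25  [len(g₁.ok) + 23]
9. n5.mk = true  [true]
10. n5.idx = true  [true]
11. n9.depth = -1  [terminal]
12. n10.ok = "zu"  [terminal]
13. n11.pre = true  [terminal]
14. n8.live = -3  [f.depth - 2]
15. n8.env = 11  [11]
16. n8.ok = "zn"  ["zn"]
17. n4.key = 20  [A.env + 9]
18. n4.cnt = 16  [A.live * -2 + 10]
19. n0.key = 21  [S₁.cnt * 2 - 11]
20. n0.cnt = -5  [S₁.cnt + B.acc - 30]

21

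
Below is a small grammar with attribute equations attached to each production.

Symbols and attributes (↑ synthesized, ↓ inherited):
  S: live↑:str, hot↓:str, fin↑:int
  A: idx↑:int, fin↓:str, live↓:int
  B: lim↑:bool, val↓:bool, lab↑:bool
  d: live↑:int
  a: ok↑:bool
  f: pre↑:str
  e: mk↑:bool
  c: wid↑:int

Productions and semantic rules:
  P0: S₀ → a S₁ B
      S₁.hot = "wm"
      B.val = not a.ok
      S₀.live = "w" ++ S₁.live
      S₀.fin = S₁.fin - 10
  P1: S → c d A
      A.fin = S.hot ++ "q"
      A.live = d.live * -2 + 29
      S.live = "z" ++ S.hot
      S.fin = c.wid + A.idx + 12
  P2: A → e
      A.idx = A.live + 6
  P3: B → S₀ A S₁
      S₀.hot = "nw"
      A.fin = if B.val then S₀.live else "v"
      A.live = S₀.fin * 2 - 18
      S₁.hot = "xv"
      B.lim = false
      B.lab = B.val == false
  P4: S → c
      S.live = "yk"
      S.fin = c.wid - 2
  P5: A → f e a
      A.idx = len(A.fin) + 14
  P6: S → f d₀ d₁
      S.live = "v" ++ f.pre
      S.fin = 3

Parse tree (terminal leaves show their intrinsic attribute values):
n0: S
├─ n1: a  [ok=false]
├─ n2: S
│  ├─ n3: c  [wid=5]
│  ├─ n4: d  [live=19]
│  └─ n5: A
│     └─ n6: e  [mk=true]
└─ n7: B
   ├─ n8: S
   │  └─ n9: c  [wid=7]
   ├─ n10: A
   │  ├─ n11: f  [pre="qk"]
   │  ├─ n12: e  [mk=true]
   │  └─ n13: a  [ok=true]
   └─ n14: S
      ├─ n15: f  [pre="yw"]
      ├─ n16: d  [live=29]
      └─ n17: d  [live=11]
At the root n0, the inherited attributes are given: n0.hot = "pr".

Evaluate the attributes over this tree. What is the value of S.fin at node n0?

4

1. n0.hot = "pr"  [given at root]
2. n1.ok = false  [terminal]
3. n2.hot = "wm"  ["wm"]
4. n3.wid = 5  [terminal]
5. n4.live = 19  [terminal]
6. n5.fin = "wmq"  [S.hot ++ "q"]
7. n5.live = -9  [d.live * -2 + 29]
8. n6.mk = true  [terminal]
9. n5.idx = -3  [A.live + 6]
10. n2.live = "zwm"  ["z" ++ S.hot]
11. n2.fin = 14  [c.wid + A.idx + 12]
12. n7.val = true  [not a.ok]
13. n8.hot = "nw"  ["nw"]
14. n9.wid = 7  [terminal]
15. n8.live = "yk"  ["yk"]
16. n8.fin = 5  [c.wid - 2]
17. n10.fin = "yk"  [if B.val then S₀.live else "v"]
18. n10.live = -8  [S₀.fin * 2 - 18]
19. n11.pre = "qk"  [terminal]
20. n12.mk = true  [terminal]
21. n13.ok = true  [terminal]
22. n10.idx = 16  [len(A.fin) + 14]
23. n14.hot = "xv"  ["xv"]
24. n15.pre = "yw"  [terminal]
25. n16.live = 29  [terminal]
26. n17.live = 11  [terminal]
27. n14.live = "vyw"  ["v" ++ f.pre]
28. n14.fin = 3  [3]
29. n7.lim = false  [false]
30. n7.lab = false  [B.val == false]
31. n0.live = "wzwm"  ["w" ++ S₁.live]
32. n0.fin = 4  [S₁.fin - 10]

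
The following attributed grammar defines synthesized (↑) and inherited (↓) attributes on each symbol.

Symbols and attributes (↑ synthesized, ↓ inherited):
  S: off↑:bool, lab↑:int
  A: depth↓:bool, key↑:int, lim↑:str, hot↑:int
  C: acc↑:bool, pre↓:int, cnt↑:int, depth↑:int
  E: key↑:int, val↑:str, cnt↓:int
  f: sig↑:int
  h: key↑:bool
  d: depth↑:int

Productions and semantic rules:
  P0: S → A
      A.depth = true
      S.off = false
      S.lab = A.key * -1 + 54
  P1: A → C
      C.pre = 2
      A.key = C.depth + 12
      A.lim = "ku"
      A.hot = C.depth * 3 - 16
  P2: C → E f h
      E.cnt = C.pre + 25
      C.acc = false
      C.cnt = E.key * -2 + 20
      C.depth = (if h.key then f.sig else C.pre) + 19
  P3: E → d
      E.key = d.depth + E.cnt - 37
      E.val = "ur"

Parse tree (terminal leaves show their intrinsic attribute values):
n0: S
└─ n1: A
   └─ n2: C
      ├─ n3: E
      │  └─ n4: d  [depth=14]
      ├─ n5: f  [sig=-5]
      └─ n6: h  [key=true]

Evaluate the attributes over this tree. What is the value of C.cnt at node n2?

12

1. n1.depth = true  [true]
2. n2.pre = 2  [2]
3. n3.cnt = 27  [C.pre + 25]
4. n4.depth = 14  [terminal]
5. n3.key = 4  [d.depth + E.cnt - 37]
6. n3.val = "ur"  ["ur"]
7. n5.sig = -5  [terminal]
8. n6.key = true  [terminal]
9. n2.acc = false  [false]
10. n2.cnt = 12  [E.key * -2 + 20]
11. n2.depth = 14  [(if h.key then f.sig else C.pre) + 19]
12. n1.key = 26  [C.depth + 12]
13. n1.lim = "ku"  ["ku"]
14. n1.hot = 26  [C.depth * 3 - 16]
15. n0.off = false  [false]
16. n0.lab = 28  [A.key * -1 + 54]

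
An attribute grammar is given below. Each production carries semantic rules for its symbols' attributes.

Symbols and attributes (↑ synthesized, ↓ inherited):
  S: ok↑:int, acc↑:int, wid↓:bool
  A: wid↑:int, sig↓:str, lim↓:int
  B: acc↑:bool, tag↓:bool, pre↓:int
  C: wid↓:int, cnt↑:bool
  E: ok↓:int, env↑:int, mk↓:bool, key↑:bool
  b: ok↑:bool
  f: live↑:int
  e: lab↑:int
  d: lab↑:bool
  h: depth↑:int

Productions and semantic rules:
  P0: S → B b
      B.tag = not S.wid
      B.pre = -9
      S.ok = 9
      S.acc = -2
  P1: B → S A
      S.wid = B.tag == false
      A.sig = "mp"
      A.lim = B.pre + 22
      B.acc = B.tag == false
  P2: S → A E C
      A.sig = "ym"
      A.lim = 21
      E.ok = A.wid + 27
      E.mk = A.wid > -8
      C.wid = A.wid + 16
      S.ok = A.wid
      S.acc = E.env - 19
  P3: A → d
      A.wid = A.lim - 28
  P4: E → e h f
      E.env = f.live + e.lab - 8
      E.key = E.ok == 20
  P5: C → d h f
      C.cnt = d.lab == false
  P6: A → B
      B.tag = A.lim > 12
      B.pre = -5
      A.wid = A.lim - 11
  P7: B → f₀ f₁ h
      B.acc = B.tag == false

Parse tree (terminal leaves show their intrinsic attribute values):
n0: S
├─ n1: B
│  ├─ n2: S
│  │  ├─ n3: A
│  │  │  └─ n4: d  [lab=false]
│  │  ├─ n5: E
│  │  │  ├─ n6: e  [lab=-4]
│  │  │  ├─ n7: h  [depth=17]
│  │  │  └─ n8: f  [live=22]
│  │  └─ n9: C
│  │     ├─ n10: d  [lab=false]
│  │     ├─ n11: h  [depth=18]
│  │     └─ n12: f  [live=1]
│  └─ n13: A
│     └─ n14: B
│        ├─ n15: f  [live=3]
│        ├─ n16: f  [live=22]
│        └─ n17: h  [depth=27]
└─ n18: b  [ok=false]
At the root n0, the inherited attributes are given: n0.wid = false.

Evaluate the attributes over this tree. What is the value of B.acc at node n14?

false

1. n0.wid = false  [given at root]
2. n1.tag = true  [not S.wid]
3. n1.pre = -9  [-9]
4. n2.wid = false  [B.tag == false]
5. n3.sig = "ym"  ["ym"]
6. n3.lim = 21  [21]
7. n4.lab = false  [terminal]
8. n3.wid = -7  [A.lim - 28]
9. n5.ok = 20  [A.wid + 27]
10. n5.mk = true  [A.wid > -8]
11. n6.lab = -4  [terminal]
12. n7.depth = 17  [terminal]
13. n8.live = 22  [terminal]
14. n5.env = 10  [f.live + e.lab - 8]
15. n5.key = true  [E.ok == 20]
16. n9.wid = 9  [A.wid + 16]
17. n10.lab = false  [terminal]
18. n11.depth = 18  [terminal]
19. n12.live = 1  [terminal]
20. n9.cnt = true  [d.lab == false]
21. n2.ok = -7  [A.wid]
22. n2.acc = -9  [E.env - 19]
23. n13.sig = "mp"  ["mp"]
24. n13.lim = 13  [B.pre + 22]
25. n14.tag = true  [A.lim > 12]
26. n14.pre = -5  [-5]
27. n15.live = 3  [terminal]
28. n16.live = 22  [terminal]
29. n17.depth = 27  [terminal]
30. n14.acc = false  [B.tag == false]
31. n13.wid = 2  [A.lim - 11]
32. n1.acc = false  [B.tag == false]
33. n18.ok = false  [terminal]
34. n0.ok = 9  [9]
35. n0.acc = -2  [-2]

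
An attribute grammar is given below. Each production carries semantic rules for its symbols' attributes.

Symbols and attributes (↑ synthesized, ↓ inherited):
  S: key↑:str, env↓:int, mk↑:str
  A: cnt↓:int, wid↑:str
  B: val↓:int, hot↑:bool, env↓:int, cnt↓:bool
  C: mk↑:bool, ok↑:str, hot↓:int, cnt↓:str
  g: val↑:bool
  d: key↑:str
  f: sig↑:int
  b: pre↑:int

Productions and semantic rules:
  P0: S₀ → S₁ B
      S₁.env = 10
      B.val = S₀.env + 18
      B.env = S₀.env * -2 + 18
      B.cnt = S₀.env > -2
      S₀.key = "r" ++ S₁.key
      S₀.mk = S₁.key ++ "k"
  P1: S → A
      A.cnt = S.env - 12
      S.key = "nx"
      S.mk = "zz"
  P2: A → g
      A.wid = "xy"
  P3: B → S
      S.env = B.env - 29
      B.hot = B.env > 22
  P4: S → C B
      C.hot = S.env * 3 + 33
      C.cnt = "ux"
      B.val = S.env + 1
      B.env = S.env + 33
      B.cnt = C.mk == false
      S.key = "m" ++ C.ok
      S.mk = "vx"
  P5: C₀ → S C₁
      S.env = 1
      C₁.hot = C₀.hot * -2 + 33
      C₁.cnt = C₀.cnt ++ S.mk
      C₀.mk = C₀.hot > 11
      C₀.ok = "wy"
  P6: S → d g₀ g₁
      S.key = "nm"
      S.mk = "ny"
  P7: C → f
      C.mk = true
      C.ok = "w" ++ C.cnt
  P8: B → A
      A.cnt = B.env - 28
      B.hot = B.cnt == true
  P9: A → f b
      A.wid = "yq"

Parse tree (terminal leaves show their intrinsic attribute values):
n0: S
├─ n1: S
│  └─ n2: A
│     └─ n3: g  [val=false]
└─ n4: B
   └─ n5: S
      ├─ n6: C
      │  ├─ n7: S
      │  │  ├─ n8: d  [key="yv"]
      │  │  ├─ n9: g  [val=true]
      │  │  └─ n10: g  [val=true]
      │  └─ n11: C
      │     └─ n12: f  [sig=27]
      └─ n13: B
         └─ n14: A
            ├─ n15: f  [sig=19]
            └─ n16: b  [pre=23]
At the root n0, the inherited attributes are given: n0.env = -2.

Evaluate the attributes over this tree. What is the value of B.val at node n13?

-6

1. n0.env = -2  [given at root]
2. n1.env = 10  [10]
3. n2.cnt = -2  [S.env - 12]
4. n3.val = false  [terminal]
5. n2.wid = "xy"  ["xy"]
6. n1.key = "nx"  ["nx"]
7. n1.mk = "zz"  ["zz"]
8. n4.val = 16  [S₀.env + 18]
9. n4.env = 22  [S₀.env * -2 + 18]
10. n4.cnt = false  [S₀.env > -2]
11. n5.env = -7  [B.env - 29]
12. n6.hot = 12  [S.env * 3 + 33]
13. n6.cnt = "ux"  ["ux"]
14. n7.env = 1  [1]
15. n8.key = "yv"  [terminal]
16. n9.val = true  [terminal]
17. n10.val = true  [terminal]
18. n7.key = "nm"  ["nm"]
19. n7.mk = "ny"  ["ny"]
20. n11.hot = 9  [C₀.hot * -2 + 33]
21. n11.cnt = "uxny"  [C₀.cnt ++ S.mk]
22. n12.sig = 27  [terminal]
23. n11.mk = true  [true]
24. n11.ok = "wuxny"  ["w" ++ C.cnt]
25. n6.mk = true  [C₀.hot > 11]
26. n6.ok = "wy"  ["wy"]
27. n13.val = -6  [S.env + 1]
28. n13.env = 26  [S.env + 33]
29. n13.cnt = false  [C.mk == false]
30. n14.cnt = -2  [B.env - 28]
31. n15.sig = 19  [terminal]
32. n16.pre = 23  [terminal]
33. n14.wid = "yq"  ["yq"]
34. n13.hot = false  [B.cnt == true]
35. n5.key = "mwy"  ["m" ++ C.ok]
36. n5.mk = "vx"  ["vx"]
37. n4.hot = false  [B.env > 22]
38. n0.key = "rnx"  ["r" ++ S₁.key]
39. n0.mk = "nxk"  [S₁.key ++ "k"]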